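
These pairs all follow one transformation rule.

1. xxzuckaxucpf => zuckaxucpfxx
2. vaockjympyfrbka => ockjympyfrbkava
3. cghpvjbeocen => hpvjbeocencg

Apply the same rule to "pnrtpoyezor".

The transformation: move the first 2 characters to the end (rotate left by 2).
For "pnrtpoyezor" the result is "rtpoyezorpn".

rtpoyezorpn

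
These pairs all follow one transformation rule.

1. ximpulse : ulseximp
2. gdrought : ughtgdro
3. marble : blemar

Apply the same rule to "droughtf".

ghtfdrou

Each output is the input with this applied: swap the front and back halves of the string.
For "droughtf" the result is "ghtfdrou".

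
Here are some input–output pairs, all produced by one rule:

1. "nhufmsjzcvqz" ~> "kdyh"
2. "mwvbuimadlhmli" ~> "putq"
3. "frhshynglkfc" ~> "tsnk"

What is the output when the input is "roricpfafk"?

What's happening: shift every letter 8 places forward in the alphabet (wrapping around), then keep only the last 4 characters.
"roricpfafk" → "zwzqkxnins" → "nins".

nins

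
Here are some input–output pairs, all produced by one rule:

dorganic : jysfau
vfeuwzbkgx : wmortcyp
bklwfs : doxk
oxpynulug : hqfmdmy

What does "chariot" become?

sjagl

The rule is to delete the first 2 characters, then shift every letter 8 places backward in the alphabet (wrapping around).
Working it through for "chariot": intermediate "ariot", final "sjagl".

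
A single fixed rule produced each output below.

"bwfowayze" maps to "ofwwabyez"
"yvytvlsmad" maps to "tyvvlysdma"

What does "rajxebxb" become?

What's happening: move the first 3 characters to the end (rotate left by 3), then take characters alternately from the front and the back (1st, last, 2nd, 2nd-last, ...).
On "rajxebxb": the first step gives "xebxbraj", and the second then gives "xjeabrxb".

xjeabrxb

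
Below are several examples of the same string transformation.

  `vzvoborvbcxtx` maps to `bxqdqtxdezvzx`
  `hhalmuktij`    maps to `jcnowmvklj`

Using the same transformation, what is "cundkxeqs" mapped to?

What's happening: move the first character to the end, then shift every letter 2 places forward in the alphabet (wrapping around).
"cundkxeqs" → "wpfmzgsue".

wpfmzgsue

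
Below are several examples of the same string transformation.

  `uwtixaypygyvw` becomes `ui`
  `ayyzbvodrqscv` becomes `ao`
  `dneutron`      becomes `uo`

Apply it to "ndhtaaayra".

aa

Rule — keep one character in every 3, starting at position 1 (positions 1st, 4th, 7th, ...), then keep only the vowels.
Applying both steps to "ndhtaaayra": "ntaa", then "aa".
(Check on "ayyzbvodrqscv": → "azoqv" → "ao" ✓)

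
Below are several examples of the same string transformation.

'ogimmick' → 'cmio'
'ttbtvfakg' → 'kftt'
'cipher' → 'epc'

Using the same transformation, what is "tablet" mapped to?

ebt

Rule — reverse the string, then keep every other character starting from the second (positions 2nd, 4th, 6th, ...).
Working it through for "tablet": intermediate "telbat", final "ebt".
(Check on "ttbtvfakg": → "gkafvtbtt" → "kftt" ✓)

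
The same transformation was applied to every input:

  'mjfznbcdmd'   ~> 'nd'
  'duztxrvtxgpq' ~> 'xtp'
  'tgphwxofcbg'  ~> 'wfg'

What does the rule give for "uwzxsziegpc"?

The pattern: delete the first 2 characters, then keep one character in every 3, starting at position 3 (positions 3rd, 6th, 9th, ...).
On "uwzxsziegpc": the first step gives "zxsziegpc", and the second then gives "sec".

sec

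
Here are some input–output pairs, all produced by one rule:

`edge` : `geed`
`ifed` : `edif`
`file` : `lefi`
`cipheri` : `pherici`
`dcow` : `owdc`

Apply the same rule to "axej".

ejax

The pattern: move the first 2 characters to the end (rotate left by 2).
On "axej" that produces "ejax".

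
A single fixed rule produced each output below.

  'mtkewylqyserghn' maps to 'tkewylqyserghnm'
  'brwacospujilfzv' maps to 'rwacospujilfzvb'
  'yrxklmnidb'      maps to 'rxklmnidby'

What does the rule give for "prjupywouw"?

rjupywouwp

In each case the input is transformed by: move the first character to the end.
Doing the same to "prjupywouw": "rjupywouwp".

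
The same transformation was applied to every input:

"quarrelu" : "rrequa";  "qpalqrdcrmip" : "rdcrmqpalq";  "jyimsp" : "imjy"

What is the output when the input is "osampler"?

mplosa

The transformation: delete the last 2 characters, then swap the front and back halves of the string.
On "osampler": the first step gives "osampl", and the second then gives "mplosa".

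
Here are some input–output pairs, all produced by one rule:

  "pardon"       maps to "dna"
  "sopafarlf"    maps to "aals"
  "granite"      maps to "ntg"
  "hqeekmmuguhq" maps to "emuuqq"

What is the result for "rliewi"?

eil

The pattern: move the first 2 characters to the end (rotate left by 2), then keep every other character starting from the second (positions 2nd, 4th, 6th, ...).
On "rliewi": the first step gives "iewirl", and the second then gives "eil".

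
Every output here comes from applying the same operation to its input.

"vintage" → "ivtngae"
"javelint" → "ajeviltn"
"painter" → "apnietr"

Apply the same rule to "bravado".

In each case the input is transformed by: swap each adjacent pair of characters (1↔2, 3↔4, ...).
"bravado" → "rbvadao".

rbvadao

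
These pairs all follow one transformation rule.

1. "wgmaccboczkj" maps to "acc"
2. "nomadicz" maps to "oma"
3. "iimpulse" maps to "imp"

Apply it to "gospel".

gos

The pattern: swap the front and back halves of the string, then keep only the last 3 characters.
Working it through for "gospel": intermediate "pelgos", final "gos".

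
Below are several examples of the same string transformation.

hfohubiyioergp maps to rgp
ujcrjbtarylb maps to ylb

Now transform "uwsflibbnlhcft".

The pattern: keep only the last 3 characters.
On "uwsflibbnlhcft" that produces "cft".

cft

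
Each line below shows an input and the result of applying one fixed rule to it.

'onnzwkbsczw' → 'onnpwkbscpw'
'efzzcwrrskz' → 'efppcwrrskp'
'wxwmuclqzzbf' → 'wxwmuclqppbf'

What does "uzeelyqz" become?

upeelyqp

The rule is to replace every "z" with "p".
So "uzeelyqz" becomes "upeelyqp".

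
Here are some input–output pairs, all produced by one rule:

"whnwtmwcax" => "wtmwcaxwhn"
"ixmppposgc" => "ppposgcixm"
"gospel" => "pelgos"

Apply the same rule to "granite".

nitegra

Rule — move the first 3 characters to the end (rotate left by 3).
"granite" → "nitegra".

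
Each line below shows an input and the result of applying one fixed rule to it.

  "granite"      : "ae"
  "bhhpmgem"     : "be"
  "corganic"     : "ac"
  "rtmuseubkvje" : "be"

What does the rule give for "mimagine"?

In each case the input is transformed by: sort the characters into alphabetical order, then keep only the first 2 characters.
Starting from "mimagine": after the first operation, "aegiimmn"; after the second, "ae".
(Check on "granite": → "aeginrt" → "ae" ✓)

ae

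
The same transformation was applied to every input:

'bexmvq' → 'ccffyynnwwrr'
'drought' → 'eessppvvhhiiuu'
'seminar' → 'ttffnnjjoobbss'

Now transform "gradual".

Rule — shift every letter 1 place forward in the alphabet (wrapping around), then double every character.
Doing the same to "gradual": "hhssbbeevvbbmm".

hhssbbeevvbbmm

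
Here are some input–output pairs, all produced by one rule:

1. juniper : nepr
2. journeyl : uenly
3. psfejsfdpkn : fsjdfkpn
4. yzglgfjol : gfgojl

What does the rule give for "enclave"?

cvae

Looking at the pairs, the operation is to swap each adjacent pair of characters (1↔2, 3↔4, ...), then delete the first 3 characters.
"enclave" → "cvae".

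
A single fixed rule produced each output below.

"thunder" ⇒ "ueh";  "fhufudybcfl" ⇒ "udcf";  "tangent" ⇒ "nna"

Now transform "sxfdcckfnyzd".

Each output is the input with this applied: move the first 2 characters to the end (rotate left by 2), then keep one character in every 3, starting at position 1 (positions 1st, 4th, 7th, ...).
"sxfdcckfnyzd" → "fdcckfnyzdsx" → "fcnd".

fcnd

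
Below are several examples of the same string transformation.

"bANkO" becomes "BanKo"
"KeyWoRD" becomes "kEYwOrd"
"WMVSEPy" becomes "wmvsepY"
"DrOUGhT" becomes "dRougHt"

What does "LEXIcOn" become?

The pattern: flip the case of every letter.
"LEXIcOn" → "lexiCoN".

lexiCoN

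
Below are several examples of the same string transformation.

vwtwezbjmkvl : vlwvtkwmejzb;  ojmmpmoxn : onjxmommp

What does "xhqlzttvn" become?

xnhvqtltz

Rule — take characters alternately from the front and the back (1st, last, 2nd, 2nd-last, ...).
On "xhqlzttvn" that produces "xnhvqtltz".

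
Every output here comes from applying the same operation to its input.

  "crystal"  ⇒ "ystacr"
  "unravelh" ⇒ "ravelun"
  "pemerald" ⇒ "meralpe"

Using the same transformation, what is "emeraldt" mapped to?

eraldem

Each output is the input with this applied: delete the last character, then move the first 2 characters to the end (rotate left by 2).
Applying that to "emeraldt" gives "eraldem".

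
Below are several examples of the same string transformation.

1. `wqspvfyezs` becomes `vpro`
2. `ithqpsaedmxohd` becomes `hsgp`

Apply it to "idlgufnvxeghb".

hckf

In each case the input is transformed by: shift every letter 1 place backward in the alphabet (wrapping around), then keep only the first 4 characters.
For "idlgufnvxeghb", step one produces "hckftemuwdfga"; step two turns that into "hckf".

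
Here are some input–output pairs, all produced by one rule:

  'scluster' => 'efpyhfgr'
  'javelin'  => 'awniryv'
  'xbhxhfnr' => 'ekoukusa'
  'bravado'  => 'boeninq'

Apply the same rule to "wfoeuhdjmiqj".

In each case the input is transformed by: move the last character to the front, then shift every letter 13 places forward in the alphabet (wrapping around) — i.e. ROT13.
"wfoeuhdjmiqj" → "jwfoeuhdjmiq" → "wjsbrhuqwzvd".
(Check on "xbhxhfnr": → "rxbhxhfn" → "ekoukusa" ✓)

wjsbrhuqwzvd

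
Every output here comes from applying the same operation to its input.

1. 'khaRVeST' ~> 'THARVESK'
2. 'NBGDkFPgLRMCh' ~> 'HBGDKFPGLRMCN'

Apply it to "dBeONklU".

UBEONKLD

Looking at the pairs, the operation is to swap the first and last characters, then convert every letter to uppercase.
Starting from "dBeONklU": after the first operation, "UBeONkld"; after the second, "UBEONKLD".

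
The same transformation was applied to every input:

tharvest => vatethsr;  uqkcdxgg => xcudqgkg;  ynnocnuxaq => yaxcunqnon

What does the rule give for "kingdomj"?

odngmikj

In each case the input is transformed by: sort the characters into reverse alphabetical order, then take characters alternately from the front and the back (1st, last, 2nd, 2nd-last, ...).
Working it through for "kingdomj": intermediate "onmkjigd", final "odngmikj".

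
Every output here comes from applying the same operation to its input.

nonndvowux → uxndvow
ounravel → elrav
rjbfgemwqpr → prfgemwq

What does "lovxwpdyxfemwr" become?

Looking at the pairs, the operation is to delete the first 3 characters, then move the last 2 characters to the front (rotate right by 2).
Doing the same to "lovxwpdyxfemwr": "wrxwpdyxfem".
(Check on "nonndvowux": → "ndvowux" → "uxndvow" ✓)

wrxwpdyxfem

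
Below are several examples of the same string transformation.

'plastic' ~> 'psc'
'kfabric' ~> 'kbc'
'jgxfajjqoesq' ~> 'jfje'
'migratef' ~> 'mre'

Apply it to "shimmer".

Each output is the input with this applied: keep one character in every 3, starting at position 1 (positions 1st, 4th, 7th, ...).
"shimmer" → "smr".

smr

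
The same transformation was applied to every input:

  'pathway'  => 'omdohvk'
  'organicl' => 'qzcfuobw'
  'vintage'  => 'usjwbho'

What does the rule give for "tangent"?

The transformation: shift every letter 12 places backward in the alphabet (wrapping around), then move the last 2 characters to the front (rotate right by 2).
"tangent" → "hobusbh" → "bhhobus".

bhhobus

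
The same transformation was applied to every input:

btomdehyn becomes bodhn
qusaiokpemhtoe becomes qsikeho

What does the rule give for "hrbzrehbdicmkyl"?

hbrhdckl

Each output is the input with this applied: keep every other character starting from the first (positions 1st, 3rd, 5th, ...).
"hrbzrehbdicmkyl" → "hbrhdckl".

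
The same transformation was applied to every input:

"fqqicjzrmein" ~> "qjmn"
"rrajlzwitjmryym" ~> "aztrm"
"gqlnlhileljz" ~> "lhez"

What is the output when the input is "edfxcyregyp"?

fyg

In each case the input is transformed by: keep one character in every 3, starting at position 3 (positions 3rd, 6th, 9th, ...).
"edfxcyregyp" → "fyg".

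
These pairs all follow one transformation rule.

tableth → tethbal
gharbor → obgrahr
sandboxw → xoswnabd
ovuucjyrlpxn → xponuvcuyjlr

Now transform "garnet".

engtra

What's happening: move the last 3 characters to the front (rotate right by 3), then swap each adjacent pair of characters (1↔2, 3↔4, ...).
"garnet" → "netgar" → "engtra".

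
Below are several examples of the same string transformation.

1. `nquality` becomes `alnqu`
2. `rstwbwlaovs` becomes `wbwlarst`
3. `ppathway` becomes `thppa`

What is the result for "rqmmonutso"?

monurqm

The pattern: delete the last 3 characters, then move the first 3 characters to the end (rotate left by 3).
Starting from "rqmmonutso": after the first operation, "rqmmonu"; after the second, "monurqm".
(Check on "rstwbwlaovs": → "rstwbwla" → "wbwlarst" ✓)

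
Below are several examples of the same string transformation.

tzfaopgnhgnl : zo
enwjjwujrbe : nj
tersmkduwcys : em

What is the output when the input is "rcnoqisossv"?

cq

Each output is the input with this applied: keep one character in every 3, starting at position 2 (positions 2nd, 5th, 8th, ...), then delete the last 2 characters.
Starting from "rcnoqisossv": after the first operation, "cqov"; after the second, "cq".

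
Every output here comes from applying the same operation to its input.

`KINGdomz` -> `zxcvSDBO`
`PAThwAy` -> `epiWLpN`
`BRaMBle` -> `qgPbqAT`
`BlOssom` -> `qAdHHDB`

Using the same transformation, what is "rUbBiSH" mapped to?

GjQqXhw

What's happening: flip the case of every letter, then shift every letter 11 places backward in the alphabet (wrapping around).
On "rUbBiSH": the first step gives "RuBbIsh", and the second then gives "GjQqXhw".
(Check on "KINGdomz": → "kingDOMZ" → "zxcvSDBO" ✓)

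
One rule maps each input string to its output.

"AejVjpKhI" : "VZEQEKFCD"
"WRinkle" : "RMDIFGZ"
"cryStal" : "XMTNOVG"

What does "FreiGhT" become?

Looking at the pairs, the operation is to shift every letter 5 places backward in the alphabet (wrapping around), then convert every letter to uppercase.
"FreiGhT" → "AmzdBcO" → "AMZDBCO".

AMZDBCO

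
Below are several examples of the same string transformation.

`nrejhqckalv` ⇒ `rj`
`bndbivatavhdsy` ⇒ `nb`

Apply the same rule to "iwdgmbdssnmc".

wg

In each case the input is transformed by: keep every other character starting from the second (positions 2nd, 4th, 6th, ...), then keep only the first 2 characters.
So "iwdgmbdssnmc" becomes "wg".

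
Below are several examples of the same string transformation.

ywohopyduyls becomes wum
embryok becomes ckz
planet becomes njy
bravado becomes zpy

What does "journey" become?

hms

The pattern: shift every letter 2 places backward in the alphabet (wrapping around), then keep only the first 3 characters.
Applying both steps to "journey": "hmsplcw", then "hms".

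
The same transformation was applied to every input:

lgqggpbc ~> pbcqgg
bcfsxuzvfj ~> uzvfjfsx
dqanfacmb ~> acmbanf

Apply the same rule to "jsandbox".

boxand

In each case the input is transformed by: delete the first 2 characters, then move the first 3 characters to the end (rotate left by 3).
For "jsandbox", step one produces "andbox"; step two turns that into "boxand".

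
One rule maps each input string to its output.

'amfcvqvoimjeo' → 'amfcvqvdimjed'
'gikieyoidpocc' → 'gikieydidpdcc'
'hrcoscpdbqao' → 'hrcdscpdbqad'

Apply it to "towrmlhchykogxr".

What's happening: replace every "o" with "d".
Applying that to "towrmlhchykogxr" gives "tdwrmlhchykdgxr".

tdwrmlhchykdgxr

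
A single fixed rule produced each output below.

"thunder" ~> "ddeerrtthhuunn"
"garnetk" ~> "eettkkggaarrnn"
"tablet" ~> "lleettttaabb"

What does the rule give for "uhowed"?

The transformation: move the last 3 characters to the front (rotate right by 3), then double every character.
Applying both steps to "uhowed": "weduho", then "wweedduuhhoo".
(Check on "garnetk": → "etkgarn" → "eettkkggaarrnn" ✓)

wweedduuhhoo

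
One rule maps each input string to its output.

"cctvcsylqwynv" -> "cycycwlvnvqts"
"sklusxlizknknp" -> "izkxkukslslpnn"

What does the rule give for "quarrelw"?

aweulrqr

The rule is to sort the characters into alphabetical order, then take characters alternately from the front and the back (1st, last, 2nd, 2nd-last, ...).
Applying that to "quarrelw" gives "aweulrqr".
(Check on "sklusxlizknknp": → "ikkkllnnpssuxz" → "izkxkukslslpnn" ✓)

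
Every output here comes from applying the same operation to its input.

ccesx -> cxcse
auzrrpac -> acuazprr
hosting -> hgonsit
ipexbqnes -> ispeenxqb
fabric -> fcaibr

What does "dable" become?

dealb

Looking at the pairs, the operation is to take characters alternately from the front and the back (1st, last, 2nd, 2nd-last, ...).
On "dable" that produces "dealb".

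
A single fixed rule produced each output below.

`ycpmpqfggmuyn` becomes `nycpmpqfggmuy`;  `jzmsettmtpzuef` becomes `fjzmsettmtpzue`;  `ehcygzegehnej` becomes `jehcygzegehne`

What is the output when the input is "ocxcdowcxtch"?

hocxcdowcxtc

The pattern: move the last character to the front.
Doing the same to "ocxcdowcxtch": "hocxcdowcxtc".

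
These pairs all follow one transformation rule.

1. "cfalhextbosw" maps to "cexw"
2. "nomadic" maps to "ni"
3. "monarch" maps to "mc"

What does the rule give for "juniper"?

The transformation: swap each adjacent pair of characters (1↔2, 3↔4, ...), then keep one character in every 3, starting at position 2 (positions 2nd, 5th, 8th, ...).
For "juniper", step one produces "ujinepr"; step two turns that into "je".

je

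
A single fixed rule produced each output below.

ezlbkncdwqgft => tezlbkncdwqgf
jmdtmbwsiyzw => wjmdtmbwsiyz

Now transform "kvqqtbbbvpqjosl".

lkvqqtbbbvpqjos

In each case the input is transformed by: move the last character to the front.
"kvqqtbbbvpqjosl" → "lkvqqtbbbvpqjos".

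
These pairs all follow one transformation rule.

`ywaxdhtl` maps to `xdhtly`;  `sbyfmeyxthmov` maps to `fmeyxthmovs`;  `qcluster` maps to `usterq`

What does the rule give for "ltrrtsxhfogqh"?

Each output is the input with this applied: move the first 3 characters to the end (rotate left by 3), then delete the last 2 characters.
Applying both steps to "ltrrtsxhfogqh": "rtsxhfogqhltr", then "rtsxhfogqhl".

rtsxhfogqhl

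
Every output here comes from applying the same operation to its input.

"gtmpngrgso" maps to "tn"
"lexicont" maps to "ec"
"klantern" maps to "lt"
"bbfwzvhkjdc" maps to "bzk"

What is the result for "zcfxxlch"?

cx

Each output is the input with this applied: keep one character in every 3, starting at position 2 (positions 2nd, 5th, 8th, ...), then delete the last character.
On "zcfxxlch": the first step gives "cxh", and the second then gives "cx".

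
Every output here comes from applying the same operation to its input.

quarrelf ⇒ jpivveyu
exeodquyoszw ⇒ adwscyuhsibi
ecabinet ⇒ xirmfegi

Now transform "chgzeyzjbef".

What's happening: shift every letter 4 places forward in the alphabet (wrapping around), then reverse the string.
Working it through for "chgzeyzjbef": intermediate "glkdicdnfij", final "jifndcidklg".

jifndcidklg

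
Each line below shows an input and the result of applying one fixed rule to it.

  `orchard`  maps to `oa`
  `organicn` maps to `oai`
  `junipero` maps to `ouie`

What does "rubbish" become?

ui

The rule is to move the last 2 characters to the front (rotate right by 2), then keep only the vowels.
On "rubbish": the first step gives "shrubbi", and the second then gives "ui".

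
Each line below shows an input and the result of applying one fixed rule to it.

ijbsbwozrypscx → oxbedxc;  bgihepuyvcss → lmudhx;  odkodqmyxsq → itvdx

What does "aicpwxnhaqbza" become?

nucmve

The rule is to shift every letter 5 places forward in the alphabet (wrapping around), then keep every other character starting from the second (positions 2nd, 4th, 6th, ...).
On "aicpwxnhaqbza": the first step gives "fnhubcsmfvgef", and the second then gives "nucmve".
(Check on "bgihepuyvcss": → "glnmjuzdahxx" → "lmudhx" ✓)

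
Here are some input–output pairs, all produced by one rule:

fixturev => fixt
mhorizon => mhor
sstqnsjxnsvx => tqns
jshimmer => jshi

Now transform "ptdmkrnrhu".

The rule is to swap the front and back halves of the string, then keep only the last 4 characters.
For "ptdmkrnrhu", step one produces "rnrhuptdmk"; step two turns that into "tdmk".

tdmk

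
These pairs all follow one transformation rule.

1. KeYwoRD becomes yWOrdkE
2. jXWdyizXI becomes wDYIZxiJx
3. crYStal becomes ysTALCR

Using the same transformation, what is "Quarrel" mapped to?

The rule is to move the first 2 characters to the end (rotate left by 2), then flip the case of every letter.
Working it through for "Quarrel": intermediate "arrelQu", final "ARRELqU".

ARRELqU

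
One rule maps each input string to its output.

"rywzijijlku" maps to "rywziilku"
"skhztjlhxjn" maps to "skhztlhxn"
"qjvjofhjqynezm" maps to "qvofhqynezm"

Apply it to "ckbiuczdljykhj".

ckbiuczdlykh

Looking at the pairs, the operation is to remove every "j".
On "ckbiuczdljykhj" that produces "ckbiuczdlykh".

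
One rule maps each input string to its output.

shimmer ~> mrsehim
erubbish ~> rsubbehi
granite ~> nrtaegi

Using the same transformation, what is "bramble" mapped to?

The transformation: sort the characters into alphabetical order, then move the last 3 characters to the front (rotate right by 3).
"bramble" → "lmrabbe".

lmrabbe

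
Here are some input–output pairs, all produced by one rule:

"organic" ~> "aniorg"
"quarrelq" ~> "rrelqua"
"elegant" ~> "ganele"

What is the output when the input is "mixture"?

The rule is to delete the last character, then move the first 3 characters to the end (rotate left by 3).
"mixture" → "mixtur" → "turmix".

turmix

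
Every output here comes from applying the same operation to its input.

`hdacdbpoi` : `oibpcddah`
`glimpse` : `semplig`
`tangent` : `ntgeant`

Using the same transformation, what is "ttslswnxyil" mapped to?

What's happening: reverse the string, then swap each adjacent pair of characters (1↔2, 3↔4, ...).
On "ttslswnxyil": the first step gives "liyxnwslstt", and the second then gives "ilxywnlstst".

ilxywnlstst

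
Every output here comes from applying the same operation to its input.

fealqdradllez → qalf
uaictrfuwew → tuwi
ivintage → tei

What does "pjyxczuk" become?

Looking at the pairs, the operation is to move the first 3 characters to the end (rotate left by 3), then keep one character in every 3, starting at position 2 (positions 2nd, 5th, 8th, ...).
Applying both steps to "pjyxczuk": "xczukpjy", then "cky".

cky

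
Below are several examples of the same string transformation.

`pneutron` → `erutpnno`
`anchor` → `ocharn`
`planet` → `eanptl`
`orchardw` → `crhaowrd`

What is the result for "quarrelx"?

Looking at the pairs, the operation is to take characters alternately from the front and the back (1st, last, 2nd, 2nd-last, ...), then swap the front and back halves of the string.
Doing the same to "quarrelx": "aerrqxul".

aerrqxul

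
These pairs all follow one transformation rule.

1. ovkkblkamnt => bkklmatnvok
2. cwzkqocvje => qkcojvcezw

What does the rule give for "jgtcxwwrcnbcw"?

xcwwcrbnwcgjt

The rule is to move the first 3 characters to the end (rotate left by 3), then swap each adjacent pair of characters (1↔2, 3↔4, ...).
Applying both steps to "jgtcxwwrcnbcw": "cxwwrcnbcwjgt", then "xcwwcrbnwcgjt".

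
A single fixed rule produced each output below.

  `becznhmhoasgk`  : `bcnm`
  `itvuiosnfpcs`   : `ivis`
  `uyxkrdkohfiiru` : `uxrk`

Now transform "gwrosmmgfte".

grsm

The rule is to keep every other character starting from the first (positions 1st, 3rd, 5th, ...), then keep only the first 4 characters.
For "gwrosmmgfte" the result is "grsm".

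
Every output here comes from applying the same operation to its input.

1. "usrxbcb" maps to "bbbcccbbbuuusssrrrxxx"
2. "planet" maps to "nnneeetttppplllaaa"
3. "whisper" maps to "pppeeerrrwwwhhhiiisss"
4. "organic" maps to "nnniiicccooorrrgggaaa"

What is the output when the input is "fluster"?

ttteeerrrfffllluuusss

What's happening: move the last 3 characters to the front (rotate right by 3), then repeat every character 3 times.
On "fluster" that produces "ttteeerrrfffllluuusss".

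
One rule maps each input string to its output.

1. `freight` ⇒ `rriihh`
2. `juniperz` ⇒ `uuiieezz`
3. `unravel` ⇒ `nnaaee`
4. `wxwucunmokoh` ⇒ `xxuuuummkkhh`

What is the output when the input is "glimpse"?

The pattern: keep every other character starting from the second (positions 2nd, 4th, 6th, ...), then double every character.
On "glimpse": the first step gives "lms", and the second then gives "llmmss".

llmmss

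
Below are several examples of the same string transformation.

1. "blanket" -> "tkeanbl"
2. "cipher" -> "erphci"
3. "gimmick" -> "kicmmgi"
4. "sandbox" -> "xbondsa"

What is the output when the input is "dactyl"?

Rule — swap each adjacent pair of characters (1↔2, 3↔4, ...), then reverse the string.
Working it through for "dactyl": intermediate "adtcly", final "ylctda".
(Check on "sandbox": → "asdnobx" → "xbondsa" ✓)

ylctda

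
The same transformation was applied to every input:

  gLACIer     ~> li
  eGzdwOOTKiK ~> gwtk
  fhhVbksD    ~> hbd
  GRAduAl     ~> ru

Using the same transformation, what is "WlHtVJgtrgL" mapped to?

Rule — keep one character in every 3, starting at position 2 (positions 2nd, 5th, 8th, ...), then convert every letter to lowercase.
"WlHtVJgtrgL" → "lVtL" → "lvtl".

lvtl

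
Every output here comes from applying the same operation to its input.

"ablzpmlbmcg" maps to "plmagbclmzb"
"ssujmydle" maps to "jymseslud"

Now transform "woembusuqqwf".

What's happening: take characters alternately from the front and the back (1st, last, 2nd, 2nd-last, ...), then move the last 3 characters to the front (rotate right by 3).
"woembusuqqwf" → "wfoweqmqbuus" → "uuswfoweqmqb".

uuswfoweqmqb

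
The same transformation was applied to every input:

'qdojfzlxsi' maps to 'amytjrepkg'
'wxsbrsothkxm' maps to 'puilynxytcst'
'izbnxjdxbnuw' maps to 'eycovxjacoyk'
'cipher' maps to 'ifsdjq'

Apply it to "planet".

ofuqmb

Rule — shift every letter 1 place forward in the alphabet (wrapping around), then swap the front and back halves of the string.
For "planet", step one produces "qmbofu"; step two turns that into "ofuqmb".
(Check on "qdojfzlxsi": → "repkgamytj" → "amytjrepkg" ✓)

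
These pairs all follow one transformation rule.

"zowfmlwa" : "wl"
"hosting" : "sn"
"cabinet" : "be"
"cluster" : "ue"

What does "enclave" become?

Rule — keep one character in every 3, starting at position 3 (positions 3rd, 6th, 9th, ...).
Doing the same to "enclave": "cv".

cv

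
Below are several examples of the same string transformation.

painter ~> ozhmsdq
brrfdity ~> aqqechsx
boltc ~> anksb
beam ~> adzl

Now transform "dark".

In each case the input is transformed by: shift every letter 1 place backward in the alphabet (wrapping around).
"dark" → "czqj".

czqj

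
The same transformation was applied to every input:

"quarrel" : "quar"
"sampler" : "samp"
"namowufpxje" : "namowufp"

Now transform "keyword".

keyw

The rule is to delete the last 3 characters.
"keyword" → "keyw".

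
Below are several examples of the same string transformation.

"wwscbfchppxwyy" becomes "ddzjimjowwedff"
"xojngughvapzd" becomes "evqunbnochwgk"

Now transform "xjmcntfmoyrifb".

eqtjuamtvfypmi

Each output is the input with this applied: shift every letter 7 places forward in the alphabet (wrapping around).
For "xjmcntfmoyrifb" the result is "eqtjuamtvfypmi".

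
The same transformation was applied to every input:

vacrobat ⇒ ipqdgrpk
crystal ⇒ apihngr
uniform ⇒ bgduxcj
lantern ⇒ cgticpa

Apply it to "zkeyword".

The transformation: shift every letter 11 places backward in the alphabet (wrapping around), then reverse the string.
Applying both steps to "zkeyword": "oztnldgs", then "sgdlntzo".

sgdlntzo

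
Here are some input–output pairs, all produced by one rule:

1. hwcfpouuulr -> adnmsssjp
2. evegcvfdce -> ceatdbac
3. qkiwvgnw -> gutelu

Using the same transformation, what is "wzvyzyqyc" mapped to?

The rule is to shift every letter 2 places backward in the alphabet (wrapping around), then delete the first 2 characters.
Doing the same to "wzvyzyqyc": "twxwowa".

twxwowa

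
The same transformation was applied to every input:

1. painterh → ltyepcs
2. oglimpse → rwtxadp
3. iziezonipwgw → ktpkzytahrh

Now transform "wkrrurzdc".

vccfckon

Each output is the input with this applied: shift every letter 11 places forward in the alphabet (wrapping around), then delete the first character.
On "wkrrurzdc": the first step gives "hvccfckon", and the second then gives "vccfckon".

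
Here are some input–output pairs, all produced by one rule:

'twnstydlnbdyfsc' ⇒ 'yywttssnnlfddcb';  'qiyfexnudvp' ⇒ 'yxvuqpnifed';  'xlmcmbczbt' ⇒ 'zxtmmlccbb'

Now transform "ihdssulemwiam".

Looking at the pairs, the operation is to sort the characters into reverse alphabetical order.
So "ihdssulemwiam" becomes "wussmmliiheda".

wussmmliiheda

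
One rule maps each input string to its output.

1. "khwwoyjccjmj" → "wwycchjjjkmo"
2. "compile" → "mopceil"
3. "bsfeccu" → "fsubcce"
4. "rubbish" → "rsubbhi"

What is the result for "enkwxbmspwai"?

wwxabeikmnps

Looking at the pairs, the operation is to sort the characters into alphabetical order, then move the last 3 characters to the front (rotate right by 3).
Applying both steps to "enkwxbmspwai": "abeikmnpswwx", then "wwxabeikmnps".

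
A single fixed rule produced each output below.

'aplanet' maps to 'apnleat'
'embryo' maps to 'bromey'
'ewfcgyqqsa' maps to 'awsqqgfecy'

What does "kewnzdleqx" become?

dxwqnlkeez

The rule is to sort the characters into reverse alphabetical order, then swap the first and last characters.
For "kewnzdleqx", step one produces "zxwqnlkeed"; step two turns that into "dxwqnlkeez".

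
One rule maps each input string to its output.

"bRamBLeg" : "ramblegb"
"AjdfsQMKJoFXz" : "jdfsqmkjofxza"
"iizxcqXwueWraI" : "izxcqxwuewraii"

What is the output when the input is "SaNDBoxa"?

Each output is the input with this applied: move the first character to the end, then convert every letter to lowercase.
"SaNDBoxa" → "aNDBoxaS" → "andboxas".

andboxas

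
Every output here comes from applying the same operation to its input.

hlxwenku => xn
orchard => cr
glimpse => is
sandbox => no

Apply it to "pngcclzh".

gl

In each case the input is transformed by: keep one character in every 3, starting at position 3 (positions 3rd, 6th, 9th, ...).
"pngcclzh" → "gl".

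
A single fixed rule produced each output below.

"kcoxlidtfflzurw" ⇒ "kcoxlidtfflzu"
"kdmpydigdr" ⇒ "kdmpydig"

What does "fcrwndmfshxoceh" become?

fcrwndmfshxoc

The pattern: delete the last 2 characters.
For "fcrwndmfshxoceh" the result is "fcrwndmfshxoc".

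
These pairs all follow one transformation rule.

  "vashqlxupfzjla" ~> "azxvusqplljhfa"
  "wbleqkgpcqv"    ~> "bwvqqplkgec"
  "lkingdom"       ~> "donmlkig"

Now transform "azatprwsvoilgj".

In each case the input is transformed by: sort the characters into reverse alphabetical order, then move the last character to the front.
So "azatprwsvoilgj" becomes "azwvtsrpoljiga".

azwvtsrpoljiga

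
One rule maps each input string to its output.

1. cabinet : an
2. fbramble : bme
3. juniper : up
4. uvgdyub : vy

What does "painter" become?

What's happening: keep one character in every 3, starting at position 2 (positions 2nd, 5th, 8th, ...).
On "painter" that produces "at".

at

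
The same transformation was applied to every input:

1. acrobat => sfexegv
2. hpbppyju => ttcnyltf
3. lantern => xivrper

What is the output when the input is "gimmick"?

qmgokmq

What's happening: move the first 3 characters to the end (rotate left by 3), then shift every letter 4 places forward in the alphabet (wrapping around).
On "gimmick": the first step gives "mickgim", and the second then gives "qmgokmq".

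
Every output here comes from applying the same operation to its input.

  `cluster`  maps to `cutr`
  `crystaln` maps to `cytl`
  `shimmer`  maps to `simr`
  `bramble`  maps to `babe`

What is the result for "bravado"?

baao

Looking at the pairs, the operation is to keep every other character starting from the first (positions 1st, 3rd, 5th, ...).
Applying that to "bravado" gives "baao".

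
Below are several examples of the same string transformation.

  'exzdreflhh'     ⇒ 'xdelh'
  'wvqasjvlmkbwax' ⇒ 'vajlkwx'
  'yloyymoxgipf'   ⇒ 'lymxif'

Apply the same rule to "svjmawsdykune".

What's happening: keep every other character starting from the second (positions 2nd, 4th, 6th, ...).
"svjmawsdykune" → "vmwdkn".

vmwdkn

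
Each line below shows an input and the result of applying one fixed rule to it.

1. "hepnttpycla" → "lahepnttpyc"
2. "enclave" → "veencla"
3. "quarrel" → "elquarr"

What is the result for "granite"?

Rule — move the last 2 characters to the front (rotate right by 2).
"granite" → "tegrani".

tegrani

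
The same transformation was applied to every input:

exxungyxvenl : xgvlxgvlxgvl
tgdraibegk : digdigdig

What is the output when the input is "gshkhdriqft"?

hdqhdqhdq

The transformation: keep one character in every 3, starting at position 3 (positions 3rd, 6th, 9th, ...), then write the whole string 3 times in a row.
Applying both steps to "gshkhdriqft": "hdq", then "hdqhdqhdq".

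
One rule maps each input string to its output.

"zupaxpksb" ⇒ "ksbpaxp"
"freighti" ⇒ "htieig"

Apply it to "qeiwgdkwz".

kwziwgd

The pattern: delete the first 2 characters, then move the last 3 characters to the front (rotate right by 3).
For "qeiwgdkwz", step one produces "iwgdkwz"; step two turns that into "kwziwgd".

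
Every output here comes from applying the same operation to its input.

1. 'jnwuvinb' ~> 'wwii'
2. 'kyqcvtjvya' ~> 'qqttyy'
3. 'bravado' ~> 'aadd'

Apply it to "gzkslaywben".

In each case the input is transformed by: keep one character in every 3, starting at position 3 (positions 3rd, 6th, 9th, ...), then double every character.
Applying that to "gzkslaywben" gives "kkaabb".

kkaabb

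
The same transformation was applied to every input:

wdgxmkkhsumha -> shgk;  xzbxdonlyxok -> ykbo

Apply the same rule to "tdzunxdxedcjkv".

ejzx

The pattern: keep one character in every 3, starting at position 3 (positions 3rd, 6th, 9th, ...), then swap the front and back halves of the string.
"tdzunxdxedcjkv" → "zxej" → "ejzx".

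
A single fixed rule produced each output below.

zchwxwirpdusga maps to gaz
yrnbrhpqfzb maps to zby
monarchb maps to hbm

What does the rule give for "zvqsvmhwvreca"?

The rule is to move the first character to the end, then keep only the last 3 characters.
"zvqsvmhwvreca" → "vqsvmhwvrecaz" → "caz".

caz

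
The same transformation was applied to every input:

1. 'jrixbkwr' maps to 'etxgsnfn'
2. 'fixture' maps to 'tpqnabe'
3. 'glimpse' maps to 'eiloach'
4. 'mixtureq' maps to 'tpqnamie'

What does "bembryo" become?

ixnukxa

The transformation: move the first 2 characters to the end (rotate left by 2), then shift every letter 4 places backward in the alphabet (wrapping around).
Applying that to "bembryo" gives "ixnukxa".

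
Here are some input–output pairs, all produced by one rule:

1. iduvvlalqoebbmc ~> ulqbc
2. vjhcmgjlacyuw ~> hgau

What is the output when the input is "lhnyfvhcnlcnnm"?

nvnn

What's happening: keep one character in every 3, starting at position 3 (positions 3rd, 6th, 9th, ...).
On "lhnyfvhcnlcnnm" that produces "nvnn".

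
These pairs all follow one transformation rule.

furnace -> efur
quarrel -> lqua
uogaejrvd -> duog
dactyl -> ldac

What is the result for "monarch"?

The rule is to move the first 3 characters to the end (rotate left by 3), then keep only the last 4 characters.
For "monarch", step one produces "archmon"; step two turns that into "hmon".

hmon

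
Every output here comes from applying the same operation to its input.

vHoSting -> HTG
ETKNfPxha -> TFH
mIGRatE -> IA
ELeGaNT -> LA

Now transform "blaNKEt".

LK

Rule — keep one character in every 3, starting at position 2 (positions 2nd, 5th, 8th, ...), then convert every letter to uppercase.
On "blaNKEt": the first step gives "lK", and the second then gives "LK".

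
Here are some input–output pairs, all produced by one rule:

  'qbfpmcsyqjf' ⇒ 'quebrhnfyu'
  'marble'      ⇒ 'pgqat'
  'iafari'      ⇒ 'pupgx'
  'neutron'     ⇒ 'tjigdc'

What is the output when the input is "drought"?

gdjvwi

In each case the input is transformed by: delete the first character, then shift every letter 11 places backward in the alphabet (wrapping around).
Applying both steps to "drought": "rought", then "gdjvwi".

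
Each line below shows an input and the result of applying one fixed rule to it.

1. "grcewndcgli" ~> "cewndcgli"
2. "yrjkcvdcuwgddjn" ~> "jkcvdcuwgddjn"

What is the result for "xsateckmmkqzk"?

What's happening: delete the first 2 characters.
Applying that to "xsateckmmkqzk" gives "ateckmmkqzk".

ateckmmkqzk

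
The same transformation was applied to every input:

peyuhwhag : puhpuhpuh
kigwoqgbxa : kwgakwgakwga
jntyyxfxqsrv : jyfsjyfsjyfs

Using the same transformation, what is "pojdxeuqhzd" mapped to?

Each output is the input with this applied: keep one character in every 3, starting at position 1 (positions 1st, 4th, 7th, ...), then write the whole string 3 times in a row.
Applying that to "pojdxeuqhzd" gives "pduzpduzpduz".

pduzpduzpduz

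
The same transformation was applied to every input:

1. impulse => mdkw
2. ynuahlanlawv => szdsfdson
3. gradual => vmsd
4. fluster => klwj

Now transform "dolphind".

hzafv

What's happening: shift every letter 8 places backward in the alphabet (wrapping around), then delete the first 3 characters.
For "dolphind", step one produces "vgdhzafv"; step two turns that into "hzafv".
(Check on "ynuahlanlawv": → "qfmszdsfdson" → "szdsfdson" ✓)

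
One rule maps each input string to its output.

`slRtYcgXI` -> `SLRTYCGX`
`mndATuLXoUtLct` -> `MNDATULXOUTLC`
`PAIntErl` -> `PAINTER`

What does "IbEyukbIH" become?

IBEYUKBI

Looking at the pairs, the operation is to delete the last character, then convert every letter to uppercase.
Working it through for "IbEyukbIH": intermediate "IbEyukbI", final "IBEYUKBI".
(Check on "mndATuLXoUtLct": → "mndATuLXoUtLc" → "MNDATULXOUTLC" ✓)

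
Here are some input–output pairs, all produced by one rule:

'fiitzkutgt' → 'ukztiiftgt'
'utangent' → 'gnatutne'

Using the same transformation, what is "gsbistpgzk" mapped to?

ptsibsgkzg

Each output is the input with this applied: move the last 3 characters to the front (rotate right by 3), then reverse the string.
"gsbistpgzk" → "gzkgsbistp" → "ptsibsgkzg".
(Check on "fiitzkutgt": → "tgtfiitzku" → "ukztiiftgt" ✓)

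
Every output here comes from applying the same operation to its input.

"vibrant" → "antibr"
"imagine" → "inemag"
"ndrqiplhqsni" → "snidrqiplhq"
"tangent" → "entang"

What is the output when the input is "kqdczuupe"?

Rule — delete the first character, then move the last 3 characters to the front (rotate right by 3).
For "kqdczuupe", step one produces "qdczuupe"; step two turns that into "upeqdczu".

upeqdczu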